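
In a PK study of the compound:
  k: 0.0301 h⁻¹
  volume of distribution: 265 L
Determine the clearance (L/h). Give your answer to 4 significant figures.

7.977 L/h

CL = k × Vd = 0.0301 × 265 = 7.977 L/h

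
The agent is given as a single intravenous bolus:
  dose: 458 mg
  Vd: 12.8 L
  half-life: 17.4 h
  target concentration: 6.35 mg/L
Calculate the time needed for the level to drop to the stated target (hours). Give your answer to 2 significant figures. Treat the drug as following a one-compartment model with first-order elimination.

C₀ = Dose / Vd = 458.0 / 12.8 = 35.78 mg/L
k = ln2 / t½ = 0.693147 / 17.4 = 0.03984 h⁻¹
t = ln(C₀ / C) / k = ln(35.78 / 6.35) / 0.03984
  = ln(5.635) / 0.03984 = 1.729 / 0.03984 = 43.40 h

43 h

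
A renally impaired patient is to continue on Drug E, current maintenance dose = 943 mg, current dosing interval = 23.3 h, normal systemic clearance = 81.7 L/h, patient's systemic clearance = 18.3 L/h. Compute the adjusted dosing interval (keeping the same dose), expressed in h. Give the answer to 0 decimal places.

To keep the same average steady-state level, dosing rate must scale with clearance.
CL ratio = 18.3 / 81.7 = 0.2240
New interval (same dose) = 23.3 / 0.2240 = 104.0 h

104 h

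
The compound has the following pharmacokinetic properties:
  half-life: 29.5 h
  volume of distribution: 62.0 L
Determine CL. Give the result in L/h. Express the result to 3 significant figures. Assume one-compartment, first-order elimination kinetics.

k = ln2 / t½ = 0.693147 / 29.5 = 0.02350 h⁻¹
CL = k × Vd = 0.02350 × 62.0 = 1.457 L/h

1.46 L/h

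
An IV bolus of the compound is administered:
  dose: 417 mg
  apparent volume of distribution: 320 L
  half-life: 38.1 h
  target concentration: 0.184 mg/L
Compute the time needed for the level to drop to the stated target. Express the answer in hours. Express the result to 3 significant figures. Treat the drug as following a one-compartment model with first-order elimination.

108 h

C₀ = Dose / Vd = 417.0 / 320 = 1.303 mg/L
k = ln2 / t½ = 0.693147 / 38.1 = 0.01819 h⁻¹
t = ln(C₀ / C) / k = ln(1.303 / 0.184) / 0.01819
  = ln(7.082) / 0.01819 = 1.958 / 0.01819 = 107.6 h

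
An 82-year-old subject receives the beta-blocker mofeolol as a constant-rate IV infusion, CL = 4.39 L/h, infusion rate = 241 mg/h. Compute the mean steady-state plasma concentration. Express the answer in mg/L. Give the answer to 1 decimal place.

54.9 mg/L

At steady state Css = R₀ / CL = 241 / 4.390 = 54.90 mg/L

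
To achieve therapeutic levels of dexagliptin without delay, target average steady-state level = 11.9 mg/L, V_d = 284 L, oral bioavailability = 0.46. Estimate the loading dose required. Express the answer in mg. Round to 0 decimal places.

7347 mg

LD = Css × Vd / F = 11.9 × 284 / 0.46 = 7347 mg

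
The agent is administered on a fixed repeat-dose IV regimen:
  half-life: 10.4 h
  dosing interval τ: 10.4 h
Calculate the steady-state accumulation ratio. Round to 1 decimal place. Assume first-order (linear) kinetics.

k = ln2 / t½ = 0.693147 / 10.4 = 0.06665 h⁻¹
e^(−kτ) = e^(−0.06665 × 10.4) = 0.5000
Accumulation ratio R = 1 / (1 − e^(−kτ)) = 1 / (1 − 0.5000) = 2.000

2.0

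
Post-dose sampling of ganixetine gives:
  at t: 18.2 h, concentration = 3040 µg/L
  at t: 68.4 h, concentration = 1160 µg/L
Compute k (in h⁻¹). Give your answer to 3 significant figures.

0.0192 h⁻¹

k = ln(C₁/C₂) / (t₂ − t₁) = ln(3040/1160) / (68.4 − 18.2)
  = 0.9634 / 50.20 = 0.01919 h⁻¹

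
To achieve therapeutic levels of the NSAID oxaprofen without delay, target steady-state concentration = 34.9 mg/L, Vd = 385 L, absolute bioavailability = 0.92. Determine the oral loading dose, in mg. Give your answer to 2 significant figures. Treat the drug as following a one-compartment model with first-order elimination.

LD = Css × Vd / F = 34.9 × 385 / 0.92 = 14600 mg

15000 mg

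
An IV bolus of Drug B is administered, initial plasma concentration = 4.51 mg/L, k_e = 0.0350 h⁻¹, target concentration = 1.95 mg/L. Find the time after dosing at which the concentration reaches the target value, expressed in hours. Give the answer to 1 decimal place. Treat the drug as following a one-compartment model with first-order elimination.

t = ln(C₀ / C) / k = ln(4.510 / 1.95) / 0.03500
  = ln(2.313) / 0.03500 = 0.8385 / 0.03500 = 23.96 h

24.0 h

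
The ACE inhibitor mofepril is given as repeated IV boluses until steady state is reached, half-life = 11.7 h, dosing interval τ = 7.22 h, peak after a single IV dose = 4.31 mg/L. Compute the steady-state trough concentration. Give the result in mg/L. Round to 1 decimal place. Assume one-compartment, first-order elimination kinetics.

k = ln2 / t½ = 0.693147 / 11.7 = 0.05924 h⁻¹
e^(−kτ) = e^(−0.05924 × 7.22) = 0.6520
Accumulation ratio R = 1 / (1 − e^(−kτ)) = 1 / (1 − 0.6520) = 2.874
Steady-state trough = C₀ × R × e^(−kτ) = 4.31 × 2.874 × 0.6520 = 8.076 mg/L

8.1 mg/L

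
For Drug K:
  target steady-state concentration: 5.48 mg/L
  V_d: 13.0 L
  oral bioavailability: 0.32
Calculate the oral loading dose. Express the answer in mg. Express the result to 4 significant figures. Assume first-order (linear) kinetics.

222.6 mg

LD = Css × Vd / F = 5.48 × 13.0 / 0.32 = 222.6 mg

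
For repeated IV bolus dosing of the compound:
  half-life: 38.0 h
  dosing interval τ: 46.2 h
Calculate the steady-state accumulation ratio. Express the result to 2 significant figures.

k = ln2 / t½ = 0.693147 / 38.0 = 0.01824 h⁻¹
e^(−kτ) = e^(−0.01824 × 46.2) = 0.4306
Accumulation ratio R = 1 / (1 − e^(−kτ)) = 1 / (1 − 0.4306) = 1.756

1.8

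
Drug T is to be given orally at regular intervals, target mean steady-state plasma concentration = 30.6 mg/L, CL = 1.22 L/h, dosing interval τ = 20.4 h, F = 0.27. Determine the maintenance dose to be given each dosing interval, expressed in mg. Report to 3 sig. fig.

At steady state, F × (Dose/τ) = Css × CL.
Dose = Css × CL × τ / F = 30.6 × 1.220 × 20.4 / 0.27 = 2821 mg

2820 mg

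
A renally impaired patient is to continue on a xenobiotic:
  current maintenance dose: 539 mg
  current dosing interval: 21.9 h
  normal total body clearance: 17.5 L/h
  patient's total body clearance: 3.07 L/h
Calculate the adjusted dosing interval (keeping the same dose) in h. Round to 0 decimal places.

To keep the same average steady-state level, dosing rate must scale with clearance.
CL ratio = 3.07 / 17.5 = 0.1754
New interval (same dose) = 21.9 / 0.1754 = 124.9 h

125 h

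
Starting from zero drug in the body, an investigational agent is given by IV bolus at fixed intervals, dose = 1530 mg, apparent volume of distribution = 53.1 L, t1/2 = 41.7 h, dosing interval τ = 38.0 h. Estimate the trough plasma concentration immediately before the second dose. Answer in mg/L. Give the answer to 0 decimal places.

15 mg/L

C₀ per dose = Dose / Vd = 1530 / 53.1 = 28.81 mg/L
k = ln2 / t½ = 0.693147 / 41.7 = 0.01662 h⁻¹
Fraction remaining after one interval: r = e^(−kτ) = e^(−0.01662 × 38.0) = 0.5318
Before dose 2, 1 dose has been given (aged 1τ).
C_trough = C₀ × r = 28.81 × 0.5318 = 15.32 mg/L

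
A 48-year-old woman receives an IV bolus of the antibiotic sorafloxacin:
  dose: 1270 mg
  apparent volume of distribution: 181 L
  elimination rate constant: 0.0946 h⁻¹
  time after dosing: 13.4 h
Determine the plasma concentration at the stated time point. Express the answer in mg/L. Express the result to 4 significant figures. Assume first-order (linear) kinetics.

1.975 mg/L

C₀ = Dose / Vd = 1270 / 181 = 7.017 mg/L
C = C₀ · e^(−k·t) = 7.017 × e^(−0.09460 × 13.4)
  = 7.017 × 0.2815 = 1.975 mg/L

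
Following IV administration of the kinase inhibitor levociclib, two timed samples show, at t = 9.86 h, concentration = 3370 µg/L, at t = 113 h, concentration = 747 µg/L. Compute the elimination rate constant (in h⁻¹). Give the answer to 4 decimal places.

0.0146 h⁻¹

k = ln(C₁/C₂) / (t₂ − t₁) = ln(3370/747) / (113 − 9.86)
  = 1.507 / 103.1 = 0.01462 h⁻¹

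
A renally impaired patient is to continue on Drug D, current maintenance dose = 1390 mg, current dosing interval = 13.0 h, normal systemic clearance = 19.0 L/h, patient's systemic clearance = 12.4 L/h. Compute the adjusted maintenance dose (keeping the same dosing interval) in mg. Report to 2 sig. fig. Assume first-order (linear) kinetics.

910 mg

To keep the same average steady-state level, dosing rate must scale with clearance.
CL ratio = 12.4 / 19.0 = 0.6526
New dose (same interval) = 1390 × 0.6526 = 907.1 mg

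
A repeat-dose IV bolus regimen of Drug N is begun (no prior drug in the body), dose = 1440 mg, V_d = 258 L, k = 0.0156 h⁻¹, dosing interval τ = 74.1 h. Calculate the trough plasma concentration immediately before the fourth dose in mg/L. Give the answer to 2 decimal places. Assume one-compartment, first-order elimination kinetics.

2.48 mg/L

C₀ per dose = Dose / Vd = 1440 / 258 = 5.581 mg/L
Fraction remaining after one interval: r = e^(−kτ) = e^(−0.01560 × 74.1) = 0.3148
Before dose 4, 3 doses have been given (aged 1τ, 2τ, 3τ).
C_trough = C₀ × (r + r² + … + r^3) = C₀ × r(1−r^3)/(1−r)
        = 5.581 × 0.3148 × (1 − 0.03120) / (1 − 0.3148) = 2.484 mg/L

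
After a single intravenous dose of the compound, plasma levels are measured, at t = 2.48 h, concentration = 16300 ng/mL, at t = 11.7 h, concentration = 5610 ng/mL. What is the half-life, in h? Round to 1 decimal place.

6.0 h

k = ln(C₁/C₂) / (t₂ − t₁) = ln(16300/5610) / (11.7 − 2.48)
  = 1.067 / 9.220 = 0.1157 h⁻¹
t½ = ln2 / k = 0.693147 / 0.1157 = 5.991 h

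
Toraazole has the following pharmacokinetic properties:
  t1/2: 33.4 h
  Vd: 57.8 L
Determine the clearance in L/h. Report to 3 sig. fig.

k = ln2 / t½ = 0.693147 / 33.4 = 0.02075 h⁻¹
CL = k × Vd = 0.02075 × 57.8 = 1.199 L/h

1.20 L/h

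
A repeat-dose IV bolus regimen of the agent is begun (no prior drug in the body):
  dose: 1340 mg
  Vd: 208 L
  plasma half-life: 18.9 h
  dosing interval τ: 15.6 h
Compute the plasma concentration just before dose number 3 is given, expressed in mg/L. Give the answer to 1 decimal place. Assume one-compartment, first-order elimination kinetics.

C₀ per dose = Dose / Vd = 1340 / 208 = 6.442 mg/L
k = ln2 / t½ = 0.693147 / 18.9 = 0.03667 h⁻¹
Fraction remaining after one interval: r = e^(−kτ) = e^(−0.03667 × 15.6) = 0.5644
Before dose 3, 2 doses have been given (aged 1τ, 2τ).
C_trough = C₀ × (r + r²) = 6.442 × (0.5644 + 0.3185) = 5.688 mg/L

5.7 mg/L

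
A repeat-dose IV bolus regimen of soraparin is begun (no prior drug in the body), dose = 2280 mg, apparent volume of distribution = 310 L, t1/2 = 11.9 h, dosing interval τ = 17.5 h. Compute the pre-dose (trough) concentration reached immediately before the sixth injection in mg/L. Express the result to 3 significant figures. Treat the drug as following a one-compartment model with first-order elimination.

4.13 mg/L

C₀ per dose = Dose / Vd = 2280 / 310 = 7.355 mg/L
k = ln2 / t½ = 0.693147 / 11.9 = 0.05825 h⁻¹
Fraction remaining after one interval: r = e^(−kτ) = e^(−0.05825 × 17.5) = 0.3608
Before dose 6, 5 doses have been given (aged 1τ, 2τ, 3τ, 4τ, 5τ).
C_trough = C₀ × (r + r² + … + r^5) = C₀ × r(1−r^5)/(1−r)
        = 7.355 × 0.3608 × (1 − 0.006114) / (1 − 0.3608) = 4.126 mg/L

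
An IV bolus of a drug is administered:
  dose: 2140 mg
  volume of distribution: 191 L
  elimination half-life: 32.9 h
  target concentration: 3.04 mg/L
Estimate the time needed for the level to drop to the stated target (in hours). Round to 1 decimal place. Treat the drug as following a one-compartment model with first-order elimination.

C₀ = Dose / Vd = 2140 / 191 = 11.20 mg/L
k = ln2 / t½ = 0.693147 / 32.9 = 0.02107 h⁻¹
t = ln(C₀ / C) / k = ln(11.20 / 3.04) / 0.02107
  = ln(3.684) / 0.02107 = 1.304 / 0.02107 = 61.89 h

61.9 h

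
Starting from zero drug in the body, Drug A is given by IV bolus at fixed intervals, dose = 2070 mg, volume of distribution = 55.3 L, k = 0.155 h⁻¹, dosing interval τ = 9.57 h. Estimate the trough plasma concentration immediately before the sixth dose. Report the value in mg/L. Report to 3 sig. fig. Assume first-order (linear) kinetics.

11.0 mg/L

C₀ per dose = Dose / Vd = 2070 / 55.3 = 37.43 mg/L
Fraction remaining after one interval: r = e^(−kτ) = e^(−0.1550 × 9.57) = 0.2269
Before dose 6, 5 doses have been given (aged 1τ, 2τ, 3τ, 4τ, 5τ).
C_trough = C₀ × (r + r² + … + r^5) = C₀ × r(1−r^5)/(1−r)
        = 37.43 × 0.2269 × (1 − 0.0006014) / (1 − 0.2269) = 10.98 mg/L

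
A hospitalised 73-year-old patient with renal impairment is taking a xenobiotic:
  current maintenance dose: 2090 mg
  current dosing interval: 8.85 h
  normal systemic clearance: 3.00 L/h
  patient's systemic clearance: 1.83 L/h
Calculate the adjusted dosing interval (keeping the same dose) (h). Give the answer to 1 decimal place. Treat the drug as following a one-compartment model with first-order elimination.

To keep the same average steady-state level, dosing rate must scale with clearance.
CL ratio = 1.83 / 3.00 = 0.6100
New interval (same dose) = 8.85 / 0.6100 = 14.51 h

14.5 h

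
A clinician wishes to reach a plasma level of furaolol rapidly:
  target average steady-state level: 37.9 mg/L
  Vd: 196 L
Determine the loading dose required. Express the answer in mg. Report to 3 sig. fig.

LD = Css × Vd = 37.9 × 196 = 7428 mg

7430 mg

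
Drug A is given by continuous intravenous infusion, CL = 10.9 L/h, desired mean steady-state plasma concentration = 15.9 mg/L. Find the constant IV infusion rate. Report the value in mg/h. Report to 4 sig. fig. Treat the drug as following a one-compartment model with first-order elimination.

173.3 mg/h

At steady state, infusion rate R₀ = Css × CL = 15.9 × 10.90 = 173.3 mg/h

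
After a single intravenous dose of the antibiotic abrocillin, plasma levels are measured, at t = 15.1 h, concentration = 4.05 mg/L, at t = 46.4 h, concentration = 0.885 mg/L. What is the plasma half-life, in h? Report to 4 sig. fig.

k = ln(C₁/C₂) / (t₂ − t₁) = ln(4.05/0.885) / (46.4 − 15.1)
  = 1.521 / 31.30 = 0.04859 h⁻¹
t½ = ln2 / k = 0.693147 / 0.04859 = 14.27 h

14.27 h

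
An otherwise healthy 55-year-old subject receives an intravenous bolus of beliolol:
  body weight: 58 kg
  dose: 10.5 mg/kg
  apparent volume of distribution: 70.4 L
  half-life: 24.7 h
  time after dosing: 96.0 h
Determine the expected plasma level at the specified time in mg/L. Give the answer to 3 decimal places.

Total dose = 10.5 × 58 = 609.0 mg
C₀ = Dose / Vd = 609.0 / 70.4 = 8.651 mg/L
k = ln2 / t½ = 0.693147 / 24.7 = 0.02806 h⁻¹
C = C₀ · e^(−k·t) = 8.651 × e^(−0.02806 × 96.0)
  = 8.651 × 0.06763 = 0.5851 mg/L

0.585 mg/L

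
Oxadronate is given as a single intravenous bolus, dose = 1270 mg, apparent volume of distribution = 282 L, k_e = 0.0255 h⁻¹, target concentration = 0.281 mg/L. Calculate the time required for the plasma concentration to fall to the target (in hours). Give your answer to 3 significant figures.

C₀ = Dose / Vd = 1270 / 282 = 4.504 mg/L
t = ln(C₀ / C) / k = ln(4.504 / 0.281) / 0.02550
  = ln(16.03) / 0.02550 = 2.774 / 0.02550 = 108.8 h

109 h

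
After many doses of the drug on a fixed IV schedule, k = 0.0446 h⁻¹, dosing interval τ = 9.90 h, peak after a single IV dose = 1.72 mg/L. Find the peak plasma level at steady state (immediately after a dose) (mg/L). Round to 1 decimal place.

e^(−kτ) = e^(−0.04460 × 9.90) = 0.6430
Accumulation ratio R = 1 / (1 − e^(−kτ)) = 1 / (1 − 0.6430) = 2.801
Steady-state peak = C₀ × R = 1.72 × 2.801 = 4.818 mg/L

4.8 mg/L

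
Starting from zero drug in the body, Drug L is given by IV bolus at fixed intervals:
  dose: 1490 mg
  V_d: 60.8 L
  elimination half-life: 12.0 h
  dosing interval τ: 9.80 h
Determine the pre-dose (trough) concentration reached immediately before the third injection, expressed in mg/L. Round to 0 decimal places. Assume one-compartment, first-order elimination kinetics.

C₀ per dose = Dose / Vd = 1490 / 60.8 = 24.51 mg/L
k = ln2 / t½ = 0.693147 / 12.0 = 0.05776 h⁻¹
Fraction remaining after one interval: r = e^(−kτ) = e^(−0.05776 × 9.80) = 0.5678
Before dose 3, 2 doses have been given (aged 1τ, 2τ).
C_trough = C₀ × (r + r²) = 24.51 × (0.5678 + 0.3224) = 21.82 mg/L

22 mg/L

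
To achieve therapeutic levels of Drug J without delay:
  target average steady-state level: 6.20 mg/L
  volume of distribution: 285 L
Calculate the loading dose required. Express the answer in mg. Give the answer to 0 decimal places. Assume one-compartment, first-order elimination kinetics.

1767 mg

LD = Css × Vd = 6.20 × 285 = 1767 mg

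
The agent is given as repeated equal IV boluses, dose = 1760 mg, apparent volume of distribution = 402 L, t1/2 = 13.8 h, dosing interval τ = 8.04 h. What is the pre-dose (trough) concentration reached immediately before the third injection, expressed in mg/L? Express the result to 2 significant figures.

4.9 mg/L

C₀ per dose = Dose / Vd = 1760 / 402 = 4.378 mg/L
k = ln2 / t½ = 0.693147 / 13.8 = 0.05023 h⁻¹
Fraction remaining after one interval: r = e^(−kτ) = e^(−0.05023 × 8.04) = 0.6677
Before dose 3, 2 doses have been given (aged 1τ, 2τ).
C_trough = C₀ × (r + r²) = 4.378 × (0.6677 + 0.4458) = 4.875 mg/L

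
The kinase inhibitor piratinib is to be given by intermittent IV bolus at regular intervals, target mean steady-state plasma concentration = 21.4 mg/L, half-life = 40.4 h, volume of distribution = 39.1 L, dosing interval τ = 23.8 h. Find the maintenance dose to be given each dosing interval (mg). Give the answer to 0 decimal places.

342 mg

k = ln2 / t½ = 0.693147 / 40.4 = 0.01716 h⁻¹
CL = k × Vd = 0.01716 × 39.1 = 0.6710 L/h
At steady state, Dose/τ = Css × CL.
Dose = Css × CL × τ = 21.4 × 0.6710 × 23.8 = 341.8 mg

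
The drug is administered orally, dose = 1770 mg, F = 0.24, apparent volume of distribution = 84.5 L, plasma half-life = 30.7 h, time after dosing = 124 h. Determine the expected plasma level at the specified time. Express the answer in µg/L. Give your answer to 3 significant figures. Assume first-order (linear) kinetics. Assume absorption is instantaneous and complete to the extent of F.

306 µg/L

Amount reaching circulation = F × Dose = 0.24 × 1770 = 424.8 mg
C₀ = F·Dose / Vd = 424.8 / 84.5 = 5.027 mg/L
k = ln2 / t½ = 0.693147 / 30.7 = 0.02258 h⁻¹
C = C₀ · e^(−k·t) = 5.027 × e^(−0.02258 × 124)
  = 5.027 × 0.06081 = 0.3057 mg/L
Convert: 0.3057 mg/L × 1000 = 305.7 µg/L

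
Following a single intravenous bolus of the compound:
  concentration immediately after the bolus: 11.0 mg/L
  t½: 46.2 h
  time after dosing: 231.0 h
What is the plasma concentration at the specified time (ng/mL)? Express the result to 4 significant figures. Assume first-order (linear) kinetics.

343.8 ng/mL

k = ln2 / t½ = 0.693147 / 46.2 = 0.01500 h⁻¹
t / t½ = 231.0 / 46.2 = 5 half-lives
C = C₀ × (1/2)^5 = 11.00 × 0.03125 = 0.3438 mg/L
Convert: 0.3438 mg/L × 1000 = 343.8 ng/mL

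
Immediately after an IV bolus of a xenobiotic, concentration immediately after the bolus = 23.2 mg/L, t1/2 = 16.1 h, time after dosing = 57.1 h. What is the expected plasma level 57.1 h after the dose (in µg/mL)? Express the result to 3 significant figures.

1.99 µg/mL

k = ln2 / t½ = 0.693147 / 16.1 = 0.04305 h⁻¹
C = C₀ · e^(−k·t) = 23.20 × e^(−0.04305 × 57.1)
  = 23.20 × 0.08559 = 1.986 mg/L
(1.986 mg/L = 1.986 µg/mL)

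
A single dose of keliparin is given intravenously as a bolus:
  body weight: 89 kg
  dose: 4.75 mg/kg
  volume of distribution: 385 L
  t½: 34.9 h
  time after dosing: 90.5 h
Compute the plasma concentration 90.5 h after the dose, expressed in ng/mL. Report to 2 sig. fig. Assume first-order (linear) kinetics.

180 ng/mL

Total dose = 4.75 × 89 = 422.8 mg
C₀ = Dose / Vd = 422.8 / 385 = 1.098 mg/L
k = ln2 / t½ = 0.693147 / 34.9 = 0.01986 h⁻¹
C = C₀ · e^(−k·t) = 1.098 × e^(−0.01986 × 90.5)
  = 1.098 × 0.1657 = 0.1819 mg/L
Convert: 0.1819 mg/L × 1000 = 181.9 ng/mL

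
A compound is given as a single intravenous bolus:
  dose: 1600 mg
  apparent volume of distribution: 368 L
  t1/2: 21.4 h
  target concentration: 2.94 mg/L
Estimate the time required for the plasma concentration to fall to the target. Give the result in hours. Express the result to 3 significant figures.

12.1 h

C₀ = Dose / Vd = 1600 / 368 = 4.348 mg/L
k = ln2 / t½ = 0.693147 / 21.4 = 0.03239 h⁻¹
t = ln(C₀ / C) / k = ln(4.348 / 2.94) / 0.03239
  = ln(1.479) / 0.03239 = 0.3914 / 0.03239 = 12.08 h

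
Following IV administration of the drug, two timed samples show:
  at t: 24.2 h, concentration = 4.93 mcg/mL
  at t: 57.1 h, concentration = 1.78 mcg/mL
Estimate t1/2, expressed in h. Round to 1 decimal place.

22.4 h

k = ln(C₁/C₂) / (t₂ − t₁) = ln(4.93/1.78) / (57.1 − 24.2)
  = 1.019 / 32.90 = 0.03097 h⁻¹
t½ = ln2 / k = 0.693147 / 0.03097 = 22.38 h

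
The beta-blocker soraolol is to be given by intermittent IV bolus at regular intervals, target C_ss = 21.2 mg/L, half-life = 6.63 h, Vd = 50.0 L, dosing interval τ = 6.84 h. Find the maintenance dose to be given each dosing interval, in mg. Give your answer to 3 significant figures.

k = ln2 / t½ = 0.693147 / 6.63 = 0.1045 h⁻¹
CL = k × Vd = 0.1045 × 50.0 = 5.225 L/h
At steady state, Dose/τ = Css × CL.
Dose = Css × CL × τ = 21.2 × 5.225 × 6.84 = 757.7 mg

758 mg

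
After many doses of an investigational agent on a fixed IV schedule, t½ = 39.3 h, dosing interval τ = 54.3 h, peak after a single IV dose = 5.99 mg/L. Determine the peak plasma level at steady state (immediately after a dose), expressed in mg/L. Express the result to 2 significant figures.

9.7 mg/L

k = ln2 / t½ = 0.693147 / 39.3 = 0.01764 h⁻¹
e^(−kτ) = e^(−0.01764 × 54.3) = 0.3837
Accumulation ratio R = 1 / (1 − e^(−kτ)) = 1 / (1 − 0.3837) = 1.623
Steady-state peak = C₀ × R = 5.99 × 1.623 = 9.722 mg/L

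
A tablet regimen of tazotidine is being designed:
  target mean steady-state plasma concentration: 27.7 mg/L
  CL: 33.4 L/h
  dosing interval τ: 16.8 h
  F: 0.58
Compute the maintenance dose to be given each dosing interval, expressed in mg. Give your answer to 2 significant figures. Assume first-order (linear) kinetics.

At steady state, F × (Dose/τ) = Css × CL.
Dose = Css × CL × τ / F = 27.7 × 33.40 × 16.8 / 0.58 = 26800 mg

27000 mg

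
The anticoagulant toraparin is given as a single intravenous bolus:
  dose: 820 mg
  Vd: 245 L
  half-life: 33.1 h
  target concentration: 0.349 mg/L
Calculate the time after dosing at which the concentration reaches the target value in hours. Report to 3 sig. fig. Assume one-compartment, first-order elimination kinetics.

C₀ = Dose / Vd = 820.0 / 245 = 3.347 mg/L
k = ln2 / t½ = 0.693147 / 33.1 = 0.02094 h⁻¹
t = ln(C₀ / C) / k = ln(3.347 / 0.349) / 0.02094
  = ln(9.590) / 0.02094 = 2.261 / 0.02094 = 108.0 h

108 h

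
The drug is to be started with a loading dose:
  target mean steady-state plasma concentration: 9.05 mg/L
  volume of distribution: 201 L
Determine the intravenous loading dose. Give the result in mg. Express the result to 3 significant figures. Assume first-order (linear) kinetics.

LD = Css × Vd = 9.05 × 201 = 1819 mg

1820 mg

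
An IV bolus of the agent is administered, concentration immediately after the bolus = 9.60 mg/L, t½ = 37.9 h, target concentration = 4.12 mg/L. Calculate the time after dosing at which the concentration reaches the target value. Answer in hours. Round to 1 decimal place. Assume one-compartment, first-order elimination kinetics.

k = ln2 / t½ = 0.693147 / 37.9 = 0.01829 h⁻¹
t = ln(C₀ / C) / k = ln(9.600 / 4.12) / 0.01829
  = ln(2.330) / 0.01829 = 0.8459 / 0.01829 = 46.25 h

46.3 h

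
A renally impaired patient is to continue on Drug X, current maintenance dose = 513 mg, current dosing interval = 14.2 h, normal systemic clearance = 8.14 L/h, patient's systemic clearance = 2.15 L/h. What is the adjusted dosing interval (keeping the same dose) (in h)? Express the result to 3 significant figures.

53.8 h

To keep the same average steady-state level, dosing rate must scale with clearance.
CL ratio = 2.15 / 8.14 = 0.2641
New interval (same dose) = 14.2 / 0.2641 = 53.77 h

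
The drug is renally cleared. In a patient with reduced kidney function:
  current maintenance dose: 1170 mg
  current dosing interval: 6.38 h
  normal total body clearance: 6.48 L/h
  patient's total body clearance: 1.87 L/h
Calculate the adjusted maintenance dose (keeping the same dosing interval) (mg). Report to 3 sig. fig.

338 mg

To keep the same average steady-state level, dosing rate must scale with clearance.
CL ratio = 1.87 / 6.48 = 0.2886
New dose (same interval) = 1170 × 0.2886 = 337.7 mg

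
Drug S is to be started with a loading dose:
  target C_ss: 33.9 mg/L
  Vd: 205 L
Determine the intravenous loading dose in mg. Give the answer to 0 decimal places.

6950 mg

LD = Css × Vd = 33.9 × 205 = 6950 mg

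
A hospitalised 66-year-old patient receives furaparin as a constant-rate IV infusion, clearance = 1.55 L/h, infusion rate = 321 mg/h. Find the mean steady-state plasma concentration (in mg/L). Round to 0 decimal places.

207 mg/L

At steady state Css = R₀ / CL = 321 / 1.550 = 207.1 mg/L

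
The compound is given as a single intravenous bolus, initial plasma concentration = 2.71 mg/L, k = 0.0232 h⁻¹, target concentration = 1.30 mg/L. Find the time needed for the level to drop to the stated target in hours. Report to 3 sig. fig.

t = ln(C₀ / C) / k = ln(2.710 / 1.30) / 0.02320
  = ln(2.085) / 0.02320 = 0.7348 / 0.02320 = 31.67 h

31.7 h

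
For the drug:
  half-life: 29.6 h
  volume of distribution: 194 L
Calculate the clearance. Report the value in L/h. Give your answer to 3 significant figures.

k = ln2 / t½ = 0.693147 / 29.6 = 0.02342 h⁻¹
CL = k × Vd = 0.02342 × 194 = 4.543 L/h

4.54 L/h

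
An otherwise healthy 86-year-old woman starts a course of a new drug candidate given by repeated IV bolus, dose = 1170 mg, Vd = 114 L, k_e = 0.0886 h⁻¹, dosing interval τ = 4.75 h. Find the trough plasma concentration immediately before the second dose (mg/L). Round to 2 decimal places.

6.74 mg/L

C₀ per dose = Dose / Vd = 1170 / 114 = 10.26 mg/L
Fraction remaining after one interval: r = e^(−kτ) = e^(−0.08860 × 4.75) = 0.6565
Before dose 2, 1 dose has been given (aged 1τ).
C_trough = C₀ × r = 10.26 × 0.6565 = 6.736 mg/L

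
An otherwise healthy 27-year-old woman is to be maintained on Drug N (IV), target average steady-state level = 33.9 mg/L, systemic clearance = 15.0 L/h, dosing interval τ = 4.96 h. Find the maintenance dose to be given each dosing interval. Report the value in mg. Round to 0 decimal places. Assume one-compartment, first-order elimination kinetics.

2522 mg

At steady state, Dose/τ = Css × CL.
Dose = Css × CL × τ = 33.9 × 15.00 × 4.96 = 2522 mg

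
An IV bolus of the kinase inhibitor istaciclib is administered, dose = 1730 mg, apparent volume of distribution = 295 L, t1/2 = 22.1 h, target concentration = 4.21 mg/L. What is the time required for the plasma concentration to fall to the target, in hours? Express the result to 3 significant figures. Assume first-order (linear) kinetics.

C₀ = Dose / Vd = 1730 / 295 = 5.864 mg/L
k = ln2 / t½ = 0.693147 / 22.1 = 0.03136 h⁻¹
t = ln(C₀ / C) / k = ln(5.864 / 4.21) / 0.03136
  = ln(1.393) / 0.03136 = 0.3315 / 0.03136 = 10.57 h

10.6 h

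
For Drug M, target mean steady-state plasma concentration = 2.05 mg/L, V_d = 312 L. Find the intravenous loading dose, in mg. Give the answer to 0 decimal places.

640 mg

LD = Css × Vd = 2.05 × 312 = 639.6 mg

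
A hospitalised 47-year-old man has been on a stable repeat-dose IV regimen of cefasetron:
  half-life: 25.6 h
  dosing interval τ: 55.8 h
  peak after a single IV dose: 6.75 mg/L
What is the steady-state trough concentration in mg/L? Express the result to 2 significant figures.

1.9 mg/L

k = ln2 / t½ = 0.693147 / 25.6 = 0.02708 h⁻¹
e^(−kτ) = e^(−0.02708 × 55.8) = 0.2207
Accumulation ratio R = 1 / (1 − e^(−kτ)) = 1 / (1 − 0.2207) = 1.283
Steady-state trough = C₀ × R × e^(−kτ) = 6.75 × 1.283 × 0.2207 = 1.911 mg/L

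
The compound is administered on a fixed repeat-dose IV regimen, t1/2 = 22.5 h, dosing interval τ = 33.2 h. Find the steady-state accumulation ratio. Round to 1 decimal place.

1.6

k = ln2 / t½ = 0.693147 / 22.5 = 0.03081 h⁻¹
e^(−kτ) = e^(−0.03081 × 33.2) = 0.3596
Accumulation ratio R = 1 / (1 − e^(−kτ)) = 1 / (1 − 0.3596) = 1.562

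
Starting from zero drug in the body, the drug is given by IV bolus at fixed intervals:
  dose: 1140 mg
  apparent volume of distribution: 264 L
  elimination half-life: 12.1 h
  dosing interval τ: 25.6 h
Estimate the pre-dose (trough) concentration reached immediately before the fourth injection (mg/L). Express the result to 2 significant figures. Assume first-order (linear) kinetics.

C₀ per dose = Dose / Vd = 1140 / 264 = 4.318 mg/L
k = ln2 / t½ = 0.693147 / 12.1 = 0.05728 h⁻¹
Fraction remaining after one interval: r = e^(−kτ) = e^(−0.05728 × 25.6) = 0.2308
Before dose 4, 3 doses have been given (aged 1τ, 2τ, 3τ).
C_trough = C₀ × (r + r² + … + r^3) = C₀ × r(1−r^3)/(1−r)
        = 4.318 × 0.2308 × (1 − 0.01229) / (1 − 0.2308) = 1.280 mg/L

1.3 mg/L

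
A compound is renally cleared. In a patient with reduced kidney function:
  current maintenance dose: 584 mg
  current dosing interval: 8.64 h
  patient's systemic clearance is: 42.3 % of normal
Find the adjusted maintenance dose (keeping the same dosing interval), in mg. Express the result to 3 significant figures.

To keep the same average steady-state level, dosing rate must scale with clearance.
CL ratio = 42.3 / 100 = 0.4230
New dose (same interval) = 584 × 0.4230 = 247.0 mg

247 mg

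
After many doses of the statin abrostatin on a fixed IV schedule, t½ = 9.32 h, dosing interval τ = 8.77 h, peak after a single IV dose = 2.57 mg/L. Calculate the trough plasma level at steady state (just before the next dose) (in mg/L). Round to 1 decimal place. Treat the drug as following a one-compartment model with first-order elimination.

k = ln2 / t½ = 0.693147 / 9.32 = 0.07437 h⁻¹
e^(−kτ) = e^(−0.07437 × 8.77) = 0.5209
Accumulation ratio R = 1 / (1 − e^(−kτ)) = 1 / (1 − 0.5209) = 2.087
Steady-state trough = C₀ × R × e^(−kτ) = 2.57 × 2.087 × 0.5209 = 2.794 mg/L

2.8 mg/L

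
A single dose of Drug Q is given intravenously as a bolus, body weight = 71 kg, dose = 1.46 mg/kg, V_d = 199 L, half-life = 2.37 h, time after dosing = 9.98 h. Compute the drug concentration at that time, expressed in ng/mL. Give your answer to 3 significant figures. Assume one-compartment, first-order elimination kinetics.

Total dose = 1.46 × 71 = 103.7 mg
C₀ = Dose / Vd = 103.7 / 199 = 0.5211 mg/L
k = ln2 / t½ = 0.693147 / 2.37 = 0.2925 h⁻¹
C = C₀ · e^(−k·t) = 0.5211 × e^(−0.2925 × 9.98)
  = 0.5211 × 0.05398 = 0.02813 mg/L
Convert: 0.02813 mg/L × 1000 = 28.13 ng/mL

28.1 ng/mL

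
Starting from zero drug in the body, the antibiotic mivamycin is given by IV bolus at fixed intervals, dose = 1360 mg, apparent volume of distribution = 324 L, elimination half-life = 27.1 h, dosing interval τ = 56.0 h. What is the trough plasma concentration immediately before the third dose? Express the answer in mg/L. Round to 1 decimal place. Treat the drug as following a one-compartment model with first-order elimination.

C₀ per dose = Dose / Vd = 1360 / 324 = 4.198 mg/L
k = ln2 / t½ = 0.693147 / 27.1 = 0.02558 h⁻¹
Fraction remaining after one interval: r = e^(−kτ) = e^(−0.02558 × 56.0) = 0.2387
Before dose 3, 2 doses have been given (aged 1τ, 2τ).
C_trough = C₀ × (r + r²) = 4.198 × (0.2387 + 0.05698) = 1.241 mg/L

1.2 mg/L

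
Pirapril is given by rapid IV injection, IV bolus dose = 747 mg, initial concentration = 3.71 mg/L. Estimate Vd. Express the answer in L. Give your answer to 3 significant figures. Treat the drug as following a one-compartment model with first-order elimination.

Vd = Dose / C₀ = 747.0 / 3.71 = 201.3 L

201 L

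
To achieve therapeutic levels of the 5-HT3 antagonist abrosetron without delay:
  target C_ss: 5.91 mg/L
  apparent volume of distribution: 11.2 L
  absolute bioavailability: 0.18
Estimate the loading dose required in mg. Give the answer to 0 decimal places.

LD = Css × Vd / F = 5.91 × 11.2 / 0.18 = 367.7 mg

368 mg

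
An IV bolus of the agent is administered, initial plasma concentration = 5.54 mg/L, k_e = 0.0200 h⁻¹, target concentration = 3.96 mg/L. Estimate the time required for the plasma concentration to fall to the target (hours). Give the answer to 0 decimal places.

t = ln(C₀ / C) / k = ln(5.540 / 3.96) / 0.02000
  = ln(1.399) / 0.02000 = 0.3358 / 0.02000 = 16.79 h

17 h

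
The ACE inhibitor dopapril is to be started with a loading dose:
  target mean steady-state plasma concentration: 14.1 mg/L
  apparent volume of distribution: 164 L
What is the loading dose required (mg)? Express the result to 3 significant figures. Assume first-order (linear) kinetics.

LD = Css × Vd = 14.1 × 164 = 2312 mg

2310 mg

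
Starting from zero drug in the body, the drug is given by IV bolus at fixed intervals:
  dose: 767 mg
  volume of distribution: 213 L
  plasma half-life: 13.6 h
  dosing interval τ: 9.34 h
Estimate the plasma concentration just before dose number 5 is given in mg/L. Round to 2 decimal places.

C₀ per dose = Dose / Vd = 767 / 213 = 3.601 mg/L
k = ln2 / t½ = 0.693147 / 13.6 = 0.05097 h⁻¹
Fraction remaining after one interval: r = e^(−kτ) = e^(−0.05097 × 9.34) = 0.6212
Before dose 5, 4 doses have been given (aged 1τ, 2τ, 3τ, 4τ).
C_trough = C₀ × (r + r² + … + r^4) = C₀ × r(1−r^4)/(1−r)
        = 3.601 × 0.6212 × (1 − 0.1489) / (1 − 0.6212) = 5.026 mg/L

5.03 mg/L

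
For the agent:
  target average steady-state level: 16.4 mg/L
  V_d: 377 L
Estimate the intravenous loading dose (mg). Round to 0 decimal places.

6183 mg

LD = Css × Vd = 16.4 × 377 = 6183 mg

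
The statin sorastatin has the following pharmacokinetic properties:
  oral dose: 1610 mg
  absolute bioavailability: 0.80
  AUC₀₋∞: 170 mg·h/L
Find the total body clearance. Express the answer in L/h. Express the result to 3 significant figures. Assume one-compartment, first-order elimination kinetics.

CL = F·Dose / AUC = 0.80 × 1610 / 170 = 7.576 L/h

7.58 L/h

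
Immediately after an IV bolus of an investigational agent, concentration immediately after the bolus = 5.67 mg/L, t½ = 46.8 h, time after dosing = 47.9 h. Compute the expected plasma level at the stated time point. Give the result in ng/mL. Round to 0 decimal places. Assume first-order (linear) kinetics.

2789 ng/mL

k = ln2 / t½ = 0.693147 / 46.8 = 0.01481 h⁻¹
C = C₀ · e^(−k·t) = 5.670 × e^(−0.01481 × 47.9)
  = 5.670 × 0.4919 = 2.789 mg/L
Convert: 2.789 mg/L × 1000 = 2789 ng/mL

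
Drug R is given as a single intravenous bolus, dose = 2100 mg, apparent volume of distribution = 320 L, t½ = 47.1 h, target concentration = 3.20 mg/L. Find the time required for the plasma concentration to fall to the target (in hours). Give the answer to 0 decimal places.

C₀ = Dose / Vd = 2100 / 320 = 6.563 mg/L
k = ln2 / t½ = 0.693147 / 47.1 = 0.01472 h⁻¹
t = ln(C₀ / C) / k = ln(6.563 / 3.20) / 0.01472
  = ln(2.051) / 0.01472 = 0.7183 / 0.01472 = 48.80 h

49 h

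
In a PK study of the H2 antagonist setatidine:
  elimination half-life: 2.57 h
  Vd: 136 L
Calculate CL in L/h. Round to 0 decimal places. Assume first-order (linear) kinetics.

37 L/h

k = ln2 / t½ = 0.693147 / 2.57 = 0.2697 h⁻¹
CL = k × Vd = 0.2697 × 136 = 36.68 L/h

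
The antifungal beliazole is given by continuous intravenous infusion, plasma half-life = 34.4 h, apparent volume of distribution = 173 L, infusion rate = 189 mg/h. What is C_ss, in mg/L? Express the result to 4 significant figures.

54.22 mg/L

k = ln2 / t½ = 0.693147 / 34.4 = 0.02015 h⁻¹
CL = k × Vd = 0.02015 × 173 = 3.486 L/h
At steady state Css = R₀ / CL = 189 / 3.486 = 54.22 mg/L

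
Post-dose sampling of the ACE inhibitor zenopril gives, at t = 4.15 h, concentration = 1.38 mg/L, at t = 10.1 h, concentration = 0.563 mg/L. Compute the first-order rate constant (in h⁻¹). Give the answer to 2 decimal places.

k = ln(C₁/C₂) / (t₂ − t₁) = ln(1.38/0.563) / (10.1 − 4.15)
  = 0.8966 / 5.950 = 0.1507 h⁻¹

0.15 h⁻¹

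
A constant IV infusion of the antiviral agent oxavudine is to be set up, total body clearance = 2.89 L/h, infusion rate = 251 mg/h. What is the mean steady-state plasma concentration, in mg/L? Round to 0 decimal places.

87 mg/L

At steady state Css = R₀ / CL = 251 / 2.890 = 86.85 mg/L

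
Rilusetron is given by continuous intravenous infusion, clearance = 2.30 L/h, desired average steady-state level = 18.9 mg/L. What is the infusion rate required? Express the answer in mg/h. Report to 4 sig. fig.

At steady state, infusion rate R₀ = Css × CL = 18.9 × 2.300 = 43.47 mg/h

43.47 mg/h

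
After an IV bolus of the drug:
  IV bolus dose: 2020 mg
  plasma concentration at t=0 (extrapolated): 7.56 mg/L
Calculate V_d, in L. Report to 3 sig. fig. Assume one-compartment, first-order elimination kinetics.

267 L

Vd = Dose / C₀ = 2020 / 7.56 = 267.2 L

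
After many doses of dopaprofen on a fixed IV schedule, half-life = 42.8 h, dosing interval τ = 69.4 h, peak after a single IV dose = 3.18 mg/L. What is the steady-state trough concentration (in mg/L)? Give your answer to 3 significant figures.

k = ln2 / t½ = 0.693147 / 42.8 = 0.01620 h⁻¹
e^(−kτ) = e^(−0.01620 × 69.4) = 0.3249
Accumulation ratio R = 1 / (1 − e^(−kτ)) = 1 / (1 − 0.3249) = 1.481
Steady-state trough = C₀ × R × e^(−kτ) = 3.18 × 1.481 × 0.3249 = 1.530 mg/L

1.53 mg/L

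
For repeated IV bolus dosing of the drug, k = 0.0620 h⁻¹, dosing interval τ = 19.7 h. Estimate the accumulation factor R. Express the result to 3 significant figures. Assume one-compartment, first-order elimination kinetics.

1.42

e^(−kτ) = e^(−0.06200 × 19.7) = 0.2948
Accumulation ratio R = 1 / (1 − e^(−kτ)) = 1 / (1 − 0.2948) = 1.418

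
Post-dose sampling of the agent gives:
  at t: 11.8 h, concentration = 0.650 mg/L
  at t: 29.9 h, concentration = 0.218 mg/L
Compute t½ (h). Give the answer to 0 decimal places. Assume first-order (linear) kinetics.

k = ln(C₁/C₂) / (t₂ − t₁) = ln(0.650/0.218) / (29.9 − 11.8)
  = 1.092 / 18.10 = 0.06033 h⁻¹
t½ = ln2 / k = 0.693147 / 0.06033 = 11.49 h

11 h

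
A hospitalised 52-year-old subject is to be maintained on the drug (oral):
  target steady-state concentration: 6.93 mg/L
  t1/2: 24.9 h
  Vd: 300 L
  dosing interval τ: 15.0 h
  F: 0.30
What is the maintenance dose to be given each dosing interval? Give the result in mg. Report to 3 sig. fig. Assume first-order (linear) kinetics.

2890 mg

k = ln2 / t½ = 0.693147 / 24.9 = 0.02784 h⁻¹
CL = k × Vd = 0.02784 × 300 = 8.352 L/h
At steady state, F × (Dose/τ) = Css × CL.
Dose = Css × CL × τ / F = 6.93 × 8.352 × 15.0 / 0.30 = 2894 mg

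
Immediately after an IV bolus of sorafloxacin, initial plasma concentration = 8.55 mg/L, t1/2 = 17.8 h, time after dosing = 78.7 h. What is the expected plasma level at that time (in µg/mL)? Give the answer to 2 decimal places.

k = ln2 / t½ = 0.693147 / 17.8 = 0.03894 h⁻¹
C = C₀ · e^(−k·t) = 8.550 × e^(−0.03894 × 78.7)
  = 8.550 × 0.04667 = 0.3990 mg/L
(0.3990 mg/L = 0.3990 µg/mL)

0.40 µg/mL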